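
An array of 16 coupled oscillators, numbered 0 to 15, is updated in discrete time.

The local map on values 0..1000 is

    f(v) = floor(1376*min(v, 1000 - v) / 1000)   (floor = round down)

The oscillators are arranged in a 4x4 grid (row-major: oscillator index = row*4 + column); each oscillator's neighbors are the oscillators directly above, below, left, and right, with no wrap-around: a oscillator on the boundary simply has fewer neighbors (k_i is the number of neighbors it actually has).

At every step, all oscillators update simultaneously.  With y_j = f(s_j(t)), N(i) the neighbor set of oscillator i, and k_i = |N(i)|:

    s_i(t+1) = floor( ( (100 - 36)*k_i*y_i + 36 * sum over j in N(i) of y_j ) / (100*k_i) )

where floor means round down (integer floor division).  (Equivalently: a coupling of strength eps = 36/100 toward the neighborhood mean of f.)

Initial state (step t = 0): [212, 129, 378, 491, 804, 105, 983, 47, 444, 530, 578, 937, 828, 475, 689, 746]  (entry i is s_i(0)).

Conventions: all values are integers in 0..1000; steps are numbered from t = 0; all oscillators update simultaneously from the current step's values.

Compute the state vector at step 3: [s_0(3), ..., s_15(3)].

Simulating step by step:
t=0: [212, 129, 378, 491, 804, 105, 983, 47, 444, 530, 578, 937, 828, 475, 689, 746]
t=1: [266, 227, 437, 537, 297, 192, 132, 135, 528, 592, 477, 174, 378, 575, 463, 315]
t=2: [363, 347, 520, 549, 414, 300, 269, 245, 594, 552, 565, 305, 554, 579, 608, 434]
t=3: [507, 493, 598, 576, 540, 446, 417, 384, 572, 587, 557, 452, 596, 582, 557, 554]

Answer: [507, 493, 598, 576, 540, 446, 417, 384, 572, 587, 557, 452, 596, 582, 557, 554]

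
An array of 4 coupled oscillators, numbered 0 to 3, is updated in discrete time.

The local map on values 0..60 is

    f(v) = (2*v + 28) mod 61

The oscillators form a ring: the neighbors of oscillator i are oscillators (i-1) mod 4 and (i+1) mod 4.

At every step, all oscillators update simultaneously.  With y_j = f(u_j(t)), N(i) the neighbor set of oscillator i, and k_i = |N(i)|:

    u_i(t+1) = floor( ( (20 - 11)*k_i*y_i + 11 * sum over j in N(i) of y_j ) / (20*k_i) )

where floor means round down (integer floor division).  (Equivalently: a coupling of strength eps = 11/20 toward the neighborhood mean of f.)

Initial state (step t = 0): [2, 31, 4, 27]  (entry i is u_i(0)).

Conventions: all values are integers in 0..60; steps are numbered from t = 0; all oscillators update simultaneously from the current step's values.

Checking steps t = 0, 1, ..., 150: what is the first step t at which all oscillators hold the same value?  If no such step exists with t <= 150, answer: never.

Answer: 11
Key observation: Synchronization is absorbing here: once all oscillators are equal they stay equal, and step 11 is the first all-equal step.

Derivation:
t=0: [2, 31, 4, 27]  (not all equal)
t=1: [28, 31, 29, 28]  (not all equal)
t=2: [24, 26, 25, 23]  (not all equal)
t=3: [15, 17, 16, 14]  (not all equal)
t=4: [41, 32, 42, 57]  (not all equal)
t=5: [36, 41, 36, 36]  (not all equal)
t=6: [41, 43, 41, 39]  (not all equal)
t=7: [49, 50, 49, 47]  (not all equal)
t=8: [3, 4, 3, 2]  (not all equal)
t=9: [34, 34, 34, 33]  (not all equal)
t=10: [34, 35, 34, 34]  (not all equal)
t=11: [35, 35, 35, 35]  (all equal)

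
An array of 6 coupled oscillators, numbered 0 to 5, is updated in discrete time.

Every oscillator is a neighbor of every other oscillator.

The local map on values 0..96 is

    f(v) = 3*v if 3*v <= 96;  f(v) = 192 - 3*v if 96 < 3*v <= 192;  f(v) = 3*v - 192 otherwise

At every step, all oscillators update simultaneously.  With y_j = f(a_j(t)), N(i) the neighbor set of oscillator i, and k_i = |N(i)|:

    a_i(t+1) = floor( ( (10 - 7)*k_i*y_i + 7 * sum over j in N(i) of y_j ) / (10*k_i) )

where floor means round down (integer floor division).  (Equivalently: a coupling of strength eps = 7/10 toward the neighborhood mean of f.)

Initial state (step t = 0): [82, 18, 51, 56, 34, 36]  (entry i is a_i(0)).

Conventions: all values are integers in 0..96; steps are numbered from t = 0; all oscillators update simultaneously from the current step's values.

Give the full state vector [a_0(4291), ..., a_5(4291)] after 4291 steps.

Answer: [24, 24, 25, 25, 24, 24]
Key observation: The state at step 17, [24, 24, 25, 25, 24, 24], reappears at step 19: the system is in a cycle of period 2 from step 17 on.  Therefore the state at step 4291 equals the state at step 17 + ((4291 - 17) mod 2) = 17, which is [24, 24, 25, 25, 24, 24].

Derivation:
t=0: [82, 18, 51, 56, 34, 36]
t=1: [56, 56, 54, 52, 62, 61]
t=2: [21, 21, 22, 23, 19, 19]
t=3: [62, 62, 63, 63, 61, 61]
t=4: [6, 6, 5, 5, 6, 6]
t=5: [17, 17, 16, 16, 17, 17]
t=6: [50, 50, 49, 49, 50, 50]
t=7: [42, 42, 43, 43, 42, 42]
t=8: [65, 65, 64, 64, 65, 65]
t=9: [2, 2, 1, 1, 2, 2]
t=10: [5, 5, 4, 4, 5, 5]
t=11: [14, 14, 13, 13, 14, 14]
t=12: [41, 41, 40, 40, 41, 41]
t=13: [69, 69, 70, 70, 69, 69]
t=14: [15, 15, 16, 16, 15, 15]
t=15: [45, 45, 46, 46, 45, 45]
t=16: [56, 56, 55, 55, 56, 56]
t=17: [24, 24, 25, 25, 24, 24]
t=18: [72, 72, 73, 73, 72, 72]
t=19: [24, 24, 25, 25, 24, 24]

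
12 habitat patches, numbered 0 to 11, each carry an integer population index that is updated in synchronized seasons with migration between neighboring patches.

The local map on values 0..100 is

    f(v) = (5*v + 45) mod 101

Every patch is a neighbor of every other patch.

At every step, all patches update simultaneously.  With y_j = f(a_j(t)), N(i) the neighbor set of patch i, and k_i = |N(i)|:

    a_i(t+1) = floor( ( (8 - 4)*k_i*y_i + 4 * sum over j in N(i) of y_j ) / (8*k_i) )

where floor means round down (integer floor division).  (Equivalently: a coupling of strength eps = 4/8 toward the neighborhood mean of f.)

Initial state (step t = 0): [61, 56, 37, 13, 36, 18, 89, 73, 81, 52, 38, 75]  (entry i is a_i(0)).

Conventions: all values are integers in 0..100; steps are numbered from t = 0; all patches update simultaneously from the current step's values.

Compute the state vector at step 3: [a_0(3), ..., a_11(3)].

Answer: [49, 51, 62, 65, 51, 30, 38, 56, 45, 45, 30, 35]

Derivation:
t=0: [61, 56, 37, 13, 36, 18, 89, 73, 81, 52, 38, 75]
t=1: [37, 26, 28, 20, 26, 31, 55, 18, 36, 16, 31, 23]
t=2: [42, 63, 68, 49, 63, 74, 37, 45, 40, 40, 74, 56]
t=3: [49, 51, 62, 65, 51, 30, 38, 56, 45, 45, 30, 35]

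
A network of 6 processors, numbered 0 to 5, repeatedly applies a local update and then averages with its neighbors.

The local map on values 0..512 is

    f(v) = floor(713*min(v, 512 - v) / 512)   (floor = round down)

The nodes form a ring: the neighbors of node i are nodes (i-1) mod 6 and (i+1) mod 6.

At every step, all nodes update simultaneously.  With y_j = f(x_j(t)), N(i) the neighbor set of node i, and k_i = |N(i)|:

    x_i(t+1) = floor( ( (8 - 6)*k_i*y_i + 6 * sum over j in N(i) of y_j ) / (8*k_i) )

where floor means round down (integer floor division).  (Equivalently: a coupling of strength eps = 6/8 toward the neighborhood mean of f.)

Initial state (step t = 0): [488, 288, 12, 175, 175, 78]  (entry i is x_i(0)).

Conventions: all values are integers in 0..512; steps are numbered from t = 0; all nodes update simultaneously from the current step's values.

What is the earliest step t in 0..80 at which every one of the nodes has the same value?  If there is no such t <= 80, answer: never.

Answer: 35
Key observation: Synchronization is absorbing here: once all nodes are equal they stay equal, and step 35 is the first all-equal step.

Derivation:
t=0: [488, 288, 12, 175, 175, 78]  (not all equal)
t=1: [165, 96, 211, 157, 192, 130]  (not all equal)
t=2: [175, 229, 204, 264, 216, 231]  (not all equal)
t=3: [300, 277, 319, 305, 324, 283]  (not all equal)
t=4: [315, 292, 297, 270, 292, 288]  (not all equal)
t=5: [299, 291, 315, 311, 319, 295]  (not all equal)
t=6: [302, 290, 288, 273, 284, 287]  (not all equal)
t=7: [306, 303, 318, 318, 321, 306]  (not all equal)
t=8: [287, 281, 277, 268, 274, 278]  (not all equal)
t=9: [320, 320, 329, 331, 331, 322]  (not all equal)
t=10: [265, 262, 258, 252, 256, 260]  (not all equal)
t=11: [347, 348, 350, 353, 351, 349]  (not all equal)
t=12: [227, 227, 224, 223, 223, 226]  (not all equal)
t=13: [315, 314, 312, 310, 311, 313]  (not all equal)
t=14: [275, 275, 278, 279, 279, 276]  (not all equal)
t=15: [329, 328, 326, 324, 325, 327]  (not all equal)
t=16: [255, 256, 258, 259, 259, 257]  (not all equal)
t=17: [355, 354, 353, 352, 353, 353]  (not all equal)
t=18: [219, 219, 221, 221, 221, 219]  (not all equal)
t=19: [304, 305, 305, 307, 305, 305]  (not all equal)
t=20: [288, 288, 286, 287, 286, 288]  (not all equal)
t=21: [311, 312, 312, 313, 312, 312]  (not all equal)
t=22: [278, 278, 277, 277, 277, 278]  (not all equal)
t=23: [325, 325, 326, 327, 326, 325]  (not all equal)
t=24: [260, 259, 258, 258, 258, 259]  (not all equal)
t=25: [351, 351, 352, 353, 352, 351]  (not all equal)
t=26: [224, 223, 222, 221, 222, 223]  (not all equal)
t=27: [310, 310, 308, 308, 308, 310]  (not all equal)
t=28: [281, 282, 282, 284, 282, 282]  (not all equal)
t=29: [320, 320, 318, 319, 318, 320]  (not all equal)
t=30: [267, 268, 268, 269, 268, 268]  (not all equal)
t=31: [339, 339, 338, 338, 338, 339]  (not all equal)
t=32: [240, 240, 241, 242, 241, 240]  (not all equal)
t=33: [334, 334, 335, 335, 335, 334]  (not all equal)
t=34: [247, 246, 246, 246, 246, 246]  (not all equal)
t=35: [342, 342, 342, 342, 342, 342]  (all equal)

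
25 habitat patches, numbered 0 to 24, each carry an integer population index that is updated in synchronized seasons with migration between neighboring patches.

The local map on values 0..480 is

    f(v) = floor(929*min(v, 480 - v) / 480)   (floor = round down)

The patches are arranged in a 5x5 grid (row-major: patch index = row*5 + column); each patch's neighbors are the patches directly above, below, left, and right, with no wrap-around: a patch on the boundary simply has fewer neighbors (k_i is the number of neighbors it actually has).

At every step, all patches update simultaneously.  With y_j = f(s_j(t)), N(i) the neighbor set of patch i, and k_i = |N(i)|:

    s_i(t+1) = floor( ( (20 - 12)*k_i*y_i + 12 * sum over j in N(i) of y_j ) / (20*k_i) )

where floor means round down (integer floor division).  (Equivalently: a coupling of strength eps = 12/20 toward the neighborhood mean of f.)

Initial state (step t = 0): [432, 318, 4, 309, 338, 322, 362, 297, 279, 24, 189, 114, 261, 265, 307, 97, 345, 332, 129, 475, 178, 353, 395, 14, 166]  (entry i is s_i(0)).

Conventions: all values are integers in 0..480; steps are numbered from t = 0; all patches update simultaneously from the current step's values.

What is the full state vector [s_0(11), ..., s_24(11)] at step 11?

Answer: [128, 145, 219, 294, 308, 149, 131, 171, 210, 220, 256, 201, 211, 203, 183, 362, 281, 221, 190, 178, 386, 293, 206, 162, 166]

Derivation:
t=0: [432, 318, 4, 309, 338, 322, 362, 297, 279, 24, 189, 114, 261, 265, 307, 97, 345, 332, 129, 475, 178, 353, 395, 14, 166]
t=1: [222, 190, 202, 266, 222, 259, 270, 298, 327, 217, 288, 279, 360, 375, 227, 268, 245, 278, 210, 184, 267, 251, 177, 157, 139]
t=2: [409, 391, 382, 388, 421, 412, 392, 339, 326, 400, 393, 375, 292, 287, 371, 411, 426, 371, 350, 365, 420, 418, 364, 324, 305]
t=3: [145, 168, 200, 191, 145, 147, 184, 261, 265, 186, 160, 201, 303, 317, 233, 130, 141, 225, 266, 248, 122, 136, 215, 283, 292]
t=4: [294, 334, 378, 364, 330, 302, 355, 394, 386, 372, 308, 347, 371, 369, 404, 263, 309, 390, 402, 425, 248, 290, 382, 391, 394]
t=5: [331, 272, 213, 223, 245, 324, 253, 190, 194, 207, 336, 269, 205, 188, 164, 389, 314, 201, 159, 135, 415, 340, 218, 169, 149]
t=6: [326, 388, 404, 420, 430, 321, 397, 390, 384, 389, 288, 378, 387, 354, 331, 215, 314, 372, 323, 286, 183, 281, 365, 334, 291]
t=7: [264, 192, 152, 132, 126, 288, 192, 170, 180, 184, 332, 233, 195, 240, 274, 375, 309, 237, 287, 341, 381, 333, 264, 290, 343]
t=8: [389, 365, 308, 279, 280, 363, 376, 340, 349, 340, 319, 384, 405, 410, 377, 242, 341, 407, 382, 314, 222, 301, 389, 358, 296]
t=9: [204, 230, 309, 350, 352, 228, 215, 247, 260, 275, 298, 212, 167, 171, 224, 385, 277, 173, 200, 277, 413, 313, 215, 238, 309]
t=10: [423, 406, 361, 300, 292, 408, 428, 404, 384, 379, 347, 386, 357, 367, 396, 247, 344, 361, 382, 386, 203, 316, 389, 410, 387]
t=11: [128, 145, 219, 294, 308, 149, 131, 171, 210, 220, 256, 201, 211, 203, 183, 362, 281, 221, 190, 178, 386, 293, 206, 162, 166]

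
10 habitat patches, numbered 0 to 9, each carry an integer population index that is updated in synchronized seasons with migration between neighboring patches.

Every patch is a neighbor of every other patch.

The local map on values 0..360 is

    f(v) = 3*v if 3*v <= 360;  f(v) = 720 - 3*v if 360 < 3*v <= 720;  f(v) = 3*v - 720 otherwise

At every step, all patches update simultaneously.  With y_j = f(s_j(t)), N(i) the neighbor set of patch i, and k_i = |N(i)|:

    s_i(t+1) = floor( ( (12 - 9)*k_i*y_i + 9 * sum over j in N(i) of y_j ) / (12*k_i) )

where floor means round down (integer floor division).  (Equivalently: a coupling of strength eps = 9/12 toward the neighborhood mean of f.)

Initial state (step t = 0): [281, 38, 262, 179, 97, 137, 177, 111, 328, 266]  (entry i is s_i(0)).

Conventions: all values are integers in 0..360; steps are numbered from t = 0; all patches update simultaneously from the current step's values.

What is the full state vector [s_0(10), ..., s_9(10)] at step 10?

Answer: [117, 117, 117, 117, 117, 117, 117, 117, 117, 117]

Derivation:
t=0: [281, 38, 262, 179, 97, 137, 177, 111, 328, 266]
t=1: [183, 181, 173, 193, 211, 214, 194, 218, 206, 175]
t=2: [141, 142, 146, 136, 127, 126, 136, 124, 130, 145]
t=3: [311, 310, 308, 313, 318, 318, 313, 319, 316, 309]
t=4: [219, 218, 217, 220, 222, 222, 220, 223, 221, 218]
t=5: [60, 61, 61, 60, 59, 59, 60, 58, 59, 61]
t=6: [179, 180, 180, 179, 179, 179, 179, 178, 179, 180]
t=7: [182, 182, 182, 182, 182, 182, 182, 183, 182, 182]
t=8: [173, 173, 173, 173, 173, 173, 173, 173, 173, 173]
t=9: [201, 201, 201, 201, 201, 201, 201, 201, 201, 201]
t=10: [117, 117, 117, 117, 117, 117, 117, 117, 117, 117]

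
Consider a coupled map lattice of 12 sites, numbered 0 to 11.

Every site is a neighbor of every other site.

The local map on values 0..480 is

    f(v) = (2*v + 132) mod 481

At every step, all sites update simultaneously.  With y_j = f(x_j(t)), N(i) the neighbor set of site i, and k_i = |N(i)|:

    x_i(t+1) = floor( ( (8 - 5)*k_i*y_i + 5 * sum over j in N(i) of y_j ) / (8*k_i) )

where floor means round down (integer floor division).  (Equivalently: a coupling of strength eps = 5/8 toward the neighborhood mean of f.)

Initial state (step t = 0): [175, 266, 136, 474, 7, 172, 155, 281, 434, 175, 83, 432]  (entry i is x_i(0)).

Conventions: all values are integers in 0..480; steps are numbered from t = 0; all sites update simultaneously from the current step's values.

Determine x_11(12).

Simulating step by step:
t=0: [175, 266, 136, 474, 7, 172, 155, 281, 434, 175, 83, 432]
t=1: [134, 191, 262, 171, 180, 285, 274, 201, 145, 134, 228, 144]
t=2: [292, 176, 221, 316, 169, 235, 228, 182, 299, 292, 199, 299]
t=3: [194, 120, 149, 209, 269, 158, 153, 124, 199, 194, 135, 199]
t=4: [177, 283, 301, 186, 225, 307, 304, 285, 180, 177, 292, 180]
t=5: [92, 160, 171, 98, 123, 175, 173, 161, 94, 92, 166, 94]
t=6: [344, 388, 395, 348, 364, 244, 396, 388, 346, 344, 392, 346]
t=7: [357, 385, 390, 360, 370, 294, 391, 385, 359, 357, 388, 359]
t=8: [377, 395, 398, 379, 385, 337, 399, 395, 378, 377, 397, 378]
t=9: [413, 424, 426, 414, 418, 387, 427, 424, 413, 413, 425, 413]
t=10: [317, 171, 172, 318, 167, 301, 173, 171, 317, 317, 172, 317]
t=11: [347, 407, 408, 348, 405, 337, 409, 407, 347, 347, 408, 347]
t=12: [385, 423, 423, 385, 422, 378, 424, 423, 385, 385, 423, 385]

Answer: x_11(12) = 385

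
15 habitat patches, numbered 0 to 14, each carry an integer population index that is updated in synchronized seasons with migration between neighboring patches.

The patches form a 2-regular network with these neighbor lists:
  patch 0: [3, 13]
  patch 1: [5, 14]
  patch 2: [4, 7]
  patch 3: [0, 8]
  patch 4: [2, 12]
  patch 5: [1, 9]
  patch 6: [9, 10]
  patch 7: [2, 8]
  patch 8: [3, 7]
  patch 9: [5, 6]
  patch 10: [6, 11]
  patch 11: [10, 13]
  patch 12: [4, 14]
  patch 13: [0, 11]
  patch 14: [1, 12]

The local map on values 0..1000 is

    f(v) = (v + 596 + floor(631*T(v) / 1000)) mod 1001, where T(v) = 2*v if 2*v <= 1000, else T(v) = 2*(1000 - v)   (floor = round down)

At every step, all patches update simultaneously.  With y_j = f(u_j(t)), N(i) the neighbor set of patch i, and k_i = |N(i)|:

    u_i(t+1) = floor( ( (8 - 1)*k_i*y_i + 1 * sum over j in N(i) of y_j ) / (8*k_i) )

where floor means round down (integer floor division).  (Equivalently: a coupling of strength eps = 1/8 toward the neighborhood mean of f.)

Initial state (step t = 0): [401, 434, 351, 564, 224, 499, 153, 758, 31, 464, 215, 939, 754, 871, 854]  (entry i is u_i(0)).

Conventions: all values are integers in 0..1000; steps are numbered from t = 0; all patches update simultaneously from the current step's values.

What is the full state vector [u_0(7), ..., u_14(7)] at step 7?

Answer: [679, 679, 679, 679, 679, 679, 679, 679, 679, 679, 679, 679, 679, 679, 679]

Derivation:
t=0: [401, 434, 351, 564, 224, 499, 153, 758, 31, 464, 215, 939, 754, 871, 854]
t=1: [522, 588, 386, 693, 153, 708, 869, 641, 668, 667, 167, 578, 622, 619, 631]
t=2: [715, 699, 511, 678, 896, 673, 653, 674, 681, 678, 934, 721, 709, 696, 691]
t=3: [669, 673, 714, 678, 631, 679, 680, 682, 678, 679, 620, 664, 668, 673, 674]
t=4: [680, 679, 670, 679, 689, 679, 679, 677, 678, 678, 692, 683, 681, 680, 680]
t=5: [678, 678, 680, 678, 676, 679, 678, 679, 679, 679, 675, 677, 677, 678, 678]
t=6: [679, 679, 678, 679, 678, 679, 679, 678, 679, 679, 679, 679, 679, 679, 679]
t=7: [679, 679, 679, 679, 679, 679, 679, 679, 679, 679, 679, 679, 679, 679, 679]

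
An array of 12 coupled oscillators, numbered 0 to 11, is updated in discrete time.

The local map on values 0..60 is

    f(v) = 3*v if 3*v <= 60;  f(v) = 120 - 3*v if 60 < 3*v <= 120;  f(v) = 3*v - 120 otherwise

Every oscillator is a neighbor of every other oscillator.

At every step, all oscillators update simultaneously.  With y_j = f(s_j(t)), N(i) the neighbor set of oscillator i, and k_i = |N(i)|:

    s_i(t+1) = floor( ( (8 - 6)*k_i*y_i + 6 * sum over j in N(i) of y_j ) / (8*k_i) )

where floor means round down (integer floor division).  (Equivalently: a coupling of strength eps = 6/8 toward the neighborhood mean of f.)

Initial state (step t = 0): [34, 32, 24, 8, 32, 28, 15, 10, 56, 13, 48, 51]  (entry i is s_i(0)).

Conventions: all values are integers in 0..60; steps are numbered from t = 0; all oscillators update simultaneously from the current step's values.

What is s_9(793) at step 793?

Answer: s_9(793) = 12
Key observation: The state at step 5, [12, 12, 12, 12, 12, 12, 12, 12, 12, 12, 12, 12], reappears at step 7: the system is in a cycle of period 2 from step 5 on.  Therefore the state at step 793 equals the state at step 5 + ((793 - 5) mod 2) = 5, which is [12, 12, 12, 12, 12, 12, 12, 12, 12, 12, 12, 12].

Derivation:
t=0: [34, 32, 24, 8, 32, 28, 15, 10, 56, 13, 48, 51]
t=1: [30, 31, 35, 31, 31, 33, 34, 32, 35, 33, 31, 32]
t=2: [24, 23, 21, 23, 23, 22, 22, 23, 21, 22, 23, 23]
t=3: [51, 52, 53, 52, 52, 52, 52, 52, 53, 52, 52, 52]
t=4: [35, 36, 36, 36, 36, 36, 36, 36, 36, 36, 36, 36]
t=5: [12, 12, 12, 12, 12, 12, 12, 12, 12, 12, 12, 12]
t=6: [36, 36, 36, 36, 36, 36, 36, 36, 36, 36, 36, 36]
t=7: [12, 12, 12, 12, 12, 12, 12, 12, 12, 12, 12, 12]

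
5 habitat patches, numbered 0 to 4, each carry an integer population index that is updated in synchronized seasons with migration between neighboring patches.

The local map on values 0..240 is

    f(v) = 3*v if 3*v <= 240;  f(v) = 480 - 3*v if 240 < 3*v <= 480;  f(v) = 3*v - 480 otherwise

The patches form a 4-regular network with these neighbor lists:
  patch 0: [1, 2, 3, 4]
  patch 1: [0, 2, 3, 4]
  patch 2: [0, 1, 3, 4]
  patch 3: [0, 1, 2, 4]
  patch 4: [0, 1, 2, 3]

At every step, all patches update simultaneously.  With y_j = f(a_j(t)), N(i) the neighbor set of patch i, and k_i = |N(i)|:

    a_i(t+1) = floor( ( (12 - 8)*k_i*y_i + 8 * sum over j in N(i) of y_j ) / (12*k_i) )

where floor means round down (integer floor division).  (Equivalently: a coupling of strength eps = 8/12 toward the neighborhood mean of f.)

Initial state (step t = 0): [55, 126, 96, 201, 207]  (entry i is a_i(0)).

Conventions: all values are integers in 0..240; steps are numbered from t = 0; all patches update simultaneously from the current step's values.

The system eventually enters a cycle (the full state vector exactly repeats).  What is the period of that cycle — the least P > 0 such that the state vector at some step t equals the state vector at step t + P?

Answer: 4
Key observation: The state at step 7, [204, 204, 204, 204, 204], reappears at step 11 — and no state repeats earlier — so the cycle the system enters has period 4.

Derivation:
t=0: [55, 126, 96, 201, 207]
t=1: [148, 137, 152, 141, 144]
t=2: [45, 50, 43, 48, 47]
t=3: [139, 141, 138, 140, 140]
t=4: [61, 60, 62, 61, 61]
t=5: [183, 182, 183, 183, 183]
t=6: [68, 68, 68, 68, 68]
t=7: [204, 204, 204, 204, 204]
t=8: [132, 132, 132, 132, 132]
t=9: [84, 84, 84, 84, 84]
t=10: [228, 228, 228, 228, 228]
t=11: [204, 204, 204, 204, 204]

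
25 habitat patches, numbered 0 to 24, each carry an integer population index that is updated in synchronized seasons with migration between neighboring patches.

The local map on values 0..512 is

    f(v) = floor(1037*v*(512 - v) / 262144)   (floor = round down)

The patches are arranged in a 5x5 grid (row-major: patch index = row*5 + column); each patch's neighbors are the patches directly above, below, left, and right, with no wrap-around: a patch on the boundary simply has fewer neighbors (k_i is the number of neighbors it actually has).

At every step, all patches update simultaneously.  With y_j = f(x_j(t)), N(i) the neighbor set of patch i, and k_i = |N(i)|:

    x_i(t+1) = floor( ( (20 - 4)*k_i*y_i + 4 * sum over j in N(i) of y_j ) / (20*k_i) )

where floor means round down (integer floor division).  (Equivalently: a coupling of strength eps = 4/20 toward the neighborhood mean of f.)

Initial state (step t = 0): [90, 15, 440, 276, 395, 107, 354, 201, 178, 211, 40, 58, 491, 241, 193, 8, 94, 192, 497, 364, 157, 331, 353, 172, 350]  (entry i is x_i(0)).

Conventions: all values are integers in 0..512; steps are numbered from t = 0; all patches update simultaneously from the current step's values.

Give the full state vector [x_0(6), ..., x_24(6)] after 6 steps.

Answer: [259, 259, 259, 259, 259, 259, 259, 259, 259, 259, 259, 259, 259, 259, 259, 259, 259, 259, 259, 259, 259, 259, 259, 259, 259]

Derivation:
t=0: [90, 15, 440, 276, 395, 107, 354, 201, 178, 211, 40, 58, 491, 241, 193, 8, 94, 192, 497, 364, 157, 331, 353, 172, 350]
t=1: [140, 56, 135, 241, 196, 166, 204, 228, 238, 244, 78, 107, 74, 233, 242, 41, 153, 216, 70, 203, 201, 228, 224, 216, 223]
t=2: [197, 124, 201, 253, 247, 220, 236, 246, 257, 257, 138, 173, 149, 243, 257, 100, 211, 237, 148, 240, 230, 252, 254, 243, 253]
t=3: [240, 201, 244, 258, 258, 250, 252, 255, 258, 258, 206, 231, 220, 253, 258, 177, 246, 252, 221, 255, 246, 258, 258, 255, 258]
t=4: [257, 249, 257, 258, 259, 258, 258, 258, 259, 259, 249, 255, 254, 258, 259, 238, 256, 258, 255, 258, 255, 258, 259, 258, 259]
t=5: [259, 259, 259, 259, 259, 259, 259, 259, 259, 259, 258, 259, 259, 259, 259, 257, 258, 259, 259, 259, 258, 259, 259, 259, 259]
t=6: [259, 259, 259, 259, 259, 259, 259, 259, 259, 259, 259, 259, 259, 259, 259, 259, 259, 259, 259, 259, 259, 259, 259, 259, 259]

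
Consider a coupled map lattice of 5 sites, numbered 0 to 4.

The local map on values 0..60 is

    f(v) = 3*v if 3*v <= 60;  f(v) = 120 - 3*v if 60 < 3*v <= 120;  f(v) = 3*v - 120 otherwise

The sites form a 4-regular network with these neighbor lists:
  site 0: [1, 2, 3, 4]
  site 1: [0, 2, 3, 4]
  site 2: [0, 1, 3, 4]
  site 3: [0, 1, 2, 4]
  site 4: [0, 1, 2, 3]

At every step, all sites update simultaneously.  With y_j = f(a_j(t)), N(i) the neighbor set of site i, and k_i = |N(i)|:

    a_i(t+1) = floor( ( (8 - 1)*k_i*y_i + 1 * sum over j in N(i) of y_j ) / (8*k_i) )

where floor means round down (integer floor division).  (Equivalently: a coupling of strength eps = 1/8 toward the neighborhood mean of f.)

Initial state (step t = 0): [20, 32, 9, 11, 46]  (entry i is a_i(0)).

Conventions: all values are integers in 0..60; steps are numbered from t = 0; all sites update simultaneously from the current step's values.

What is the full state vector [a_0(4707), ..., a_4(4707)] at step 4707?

Simulating step by step:
t=0: [20, 32, 9, 11, 46]
t=1: [55, 25, 27, 32, 20]
t=2: [44, 44, 39, 26, 57]
t=3: [13, 13, 6, 39, 46]
t=4: [36, 36, 18, 6, 18]
t=5: [14, 14, 50, 19, 50]
t=6: [41, 41, 31, 54, 31]
t=7: [5, 5, 25, 38, 25]
t=8: [16, 16, 41, 9, 41]
t=9: [44, 44, 6, 26, 6]
t=10: [13, 13, 18, 38, 18]
t=11: [38, 38, 51, 11, 51]
t=12: [8, 8, 31, 31, 31]
t=13: [24, 24, 26, 26, 26]
t=14: [47, 47, 42, 42, 42]
t=15: [19, 19, 6, 6, 6]
t=16: [53, 53, 20, 20, 20]
t=17: [40, 40, 58, 58, 58]
t=18: [5, 5, 50, 50, 50]
t=19: [16, 16, 29, 29, 29]
t=20: [46, 46, 33, 33, 33]
t=21: [18, 18, 20, 20, 20]
t=22: [54, 54, 59, 59, 59]
t=23: [43, 43, 56, 56, 56]
t=24: [12, 12, 45, 45, 45]
t=25: [34, 34, 16, 16, 16]
t=26: [20, 20, 46, 46, 46]
t=27: [56, 56, 20, 20, 20]
t=28: [49, 49, 59, 59, 59]
t=29: [29, 29, 55, 55, 55]
t=30: [34, 34, 44, 44, 44]
t=31: [17, 17, 12, 12, 12]
t=32: [49, 49, 36, 36, 36]
t=33: [25, 25, 12, 12, 12]
t=34: [44, 44, 36, 36, 36]
t=35: [12, 12, 12, 12, 12]
t=36: [36, 36, 36, 36, 36]
t=37: [12, 12, 12, 12, 12]

Answer: [12, 12, 12, 12, 12]
Key observation: The state at step 35, [12, 12, 12, 12, 12], reappears at step 37: the system is in a cycle of period 2 from step 35 on.  Therefore the state at step 4707 equals the state at step 35 + ((4707 - 35) mod 2) = 35, which is [12, 12, 12, 12, 12].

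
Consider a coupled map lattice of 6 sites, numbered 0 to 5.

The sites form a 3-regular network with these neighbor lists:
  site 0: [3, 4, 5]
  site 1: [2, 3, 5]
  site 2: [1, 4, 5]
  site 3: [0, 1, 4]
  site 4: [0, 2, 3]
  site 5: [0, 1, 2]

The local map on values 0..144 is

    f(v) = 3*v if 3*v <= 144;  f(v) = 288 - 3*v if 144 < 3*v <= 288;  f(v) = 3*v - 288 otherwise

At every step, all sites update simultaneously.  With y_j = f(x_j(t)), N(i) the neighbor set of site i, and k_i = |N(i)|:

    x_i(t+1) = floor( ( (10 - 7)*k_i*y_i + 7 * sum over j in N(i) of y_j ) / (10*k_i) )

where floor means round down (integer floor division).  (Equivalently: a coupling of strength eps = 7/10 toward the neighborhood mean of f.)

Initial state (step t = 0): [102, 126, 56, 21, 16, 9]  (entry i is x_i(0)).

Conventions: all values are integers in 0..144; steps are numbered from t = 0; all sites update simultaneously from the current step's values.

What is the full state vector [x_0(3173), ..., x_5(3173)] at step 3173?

Answer: [32, 57, 57, 32, 32, 57]
Key observation: The state at step 34, [112, 100, 100, 112, 112, 100], reappears at step 42: the system is in a cycle of period 8 from step 34 on.  Therefore the state at step 3173 equals the state at step 34 + ((3173 - 34) mod 8) = 37, which is [32, 57, 57, 32, 32, 57].

Derivation:
t=0: [102, 126, 56, 21, 16, 9]
t=1: [37, 76, 74, 55, 61, 61]
t=2: [111, 86, 82, 101, 101, 86]
t=3: [27, 29, 30, 25, 28, 36]
t=4: [86, 89, 92, 81, 82, 92]
t=5: [32, 22, 21, 35, 32, 18]
t=6: [88, 71, 69, 91, 90, 68]
t=7: [34, 64, 65, 31, 33, 67]
t=8: [95, 92, 93, 97, 96, 94]
t=9: [3, 7, 6, 4, 3, 7]
t=10: [12, 18, 17, 12, 11, 17]
t=11: [38, 48, 47, 39, 38, 48]
t=12: [121, 137, 136, 121, 121, 136]
t=13: [85, 110, 110, 86, 85, 110]
t=14: [34, 39, 39, 34, 34, 39]
t=15: [105, 113, 113, 105, 105, 113]
t=16: [32, 45, 45, 32, 32, 45]
t=17: [105, 125, 125, 105, 105, 125]
t=18: [41, 73, 73, 41, 41, 73]
t=19: [110, 81, 81, 110, 110, 81]
t=20: [42, 44, 44, 42, 42, 44]
t=21: [127, 130, 130, 127, 127, 130]
t=22: [95, 99, 99, 95, 95, 99]
t=23: [4, 7, 7, 4, 4, 7]
t=24: [14, 18, 18, 14, 14, 18]
t=25: [44, 51, 51, 44, 44, 51]
t=26: [132, 134, 134, 132, 132, 134]
t=27: [109, 112, 112, 109, 109, 112]
t=28: [41, 45, 45, 41, 41, 45]
t=29: [125, 132, 132, 125, 125, 132]
t=30: [91, 103, 103, 91, 91, 103]
t=31: [16, 19, 19, 16, 16, 19]
t=32: [50, 54, 54, 50, 50, 54]
t=33: [135, 128, 128, 135, 135, 128]
t=34: [112, 100, 100, 112, 112, 100]
t=35: [39, 20, 20, 39, 39, 20]
t=36: [103, 73, 73, 103, 103, 73]
t=37: [32, 57, 57, 32, 32, 57]
t=38: [100, 112, 112, 100, 100, 112]
t=39: [20, 39, 39, 20, 20, 39]
t=40: [73, 103, 103, 73, 73, 103]
t=41: [57, 32, 32, 57, 57, 32]
t=42: [112, 100, 100, 112, 112, 100]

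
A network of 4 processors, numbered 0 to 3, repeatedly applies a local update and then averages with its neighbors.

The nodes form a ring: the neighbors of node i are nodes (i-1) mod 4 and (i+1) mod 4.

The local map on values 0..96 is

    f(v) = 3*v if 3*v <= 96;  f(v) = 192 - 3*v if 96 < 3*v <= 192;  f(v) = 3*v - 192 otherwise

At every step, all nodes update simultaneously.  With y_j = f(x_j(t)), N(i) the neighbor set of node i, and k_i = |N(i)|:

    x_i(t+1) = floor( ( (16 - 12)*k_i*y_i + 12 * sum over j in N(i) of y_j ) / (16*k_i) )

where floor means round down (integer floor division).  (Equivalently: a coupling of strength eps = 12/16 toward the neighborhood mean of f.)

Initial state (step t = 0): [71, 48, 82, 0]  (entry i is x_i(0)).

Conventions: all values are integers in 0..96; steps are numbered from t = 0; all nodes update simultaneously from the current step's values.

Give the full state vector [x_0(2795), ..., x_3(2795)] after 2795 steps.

Answer: [76, 49, 76, 49]
Key observation: The state at step 34, [12, 30, 12, 30], reappears at step 40: the system is in a cycle of period 6 from step 34 on.  Therefore the state at step 2795 equals the state at step 34 + ((2795 - 34) mod 6) = 35, which is [76, 49, 76, 49].

Derivation:
t=0: [71, 48, 82, 0]
t=1: [23, 40, 31, 28]
t=2: [75, 78, 81, 81]
t=3: [43, 42, 47, 44]
t=4: [63, 59, 60, 57]
t=5: [14, 9, 16, 10]
t=6: [31, 40, 33, 41]
t=7: [76, 87, 76, 87]
t=8: [60, 44, 60, 44]
t=9: [48, 24, 48, 24]
t=10: [66, 54, 66, 54]
t=11: [24, 12, 24, 12]
t=12: [45, 63, 45, 63]
t=13: [16, 43, 16, 43]
t=14: [59, 51, 59, 51]
t=15: [33, 21, 33, 21]
t=16: [70, 85, 70, 85]
t=17: [51, 29, 51, 29]
t=18: [75, 51, 75, 51]
t=19: [37, 34, 37, 34]
t=20: [87, 83, 87, 83]
t=21: [60, 66, 60, 66]
t=22: [7, 10, 7, 10]
t=23: [27, 23, 27, 23]
t=24: [72, 78, 72, 78]
t=25: [37, 28, 37, 28]
t=26: [83, 81, 83, 81]
t=27: [52, 55, 52, 55]
t=28: [29, 33, 29, 33]
t=29: [91, 88, 91, 88]
t=30: [74, 78, 74, 78]
t=31: [39, 33, 39, 33]
t=32: [88, 79, 88, 79]
t=33: [51, 65, 51, 65]
t=34: [12, 30, 12, 30]
t=35: [76, 49, 76, 49]
t=36: [42, 38, 42, 38]
t=37: [75, 69, 75, 69]
t=38: [19, 28, 19, 28]
t=39: [77, 63, 77, 63]
t=40: [12, 30, 12, 30]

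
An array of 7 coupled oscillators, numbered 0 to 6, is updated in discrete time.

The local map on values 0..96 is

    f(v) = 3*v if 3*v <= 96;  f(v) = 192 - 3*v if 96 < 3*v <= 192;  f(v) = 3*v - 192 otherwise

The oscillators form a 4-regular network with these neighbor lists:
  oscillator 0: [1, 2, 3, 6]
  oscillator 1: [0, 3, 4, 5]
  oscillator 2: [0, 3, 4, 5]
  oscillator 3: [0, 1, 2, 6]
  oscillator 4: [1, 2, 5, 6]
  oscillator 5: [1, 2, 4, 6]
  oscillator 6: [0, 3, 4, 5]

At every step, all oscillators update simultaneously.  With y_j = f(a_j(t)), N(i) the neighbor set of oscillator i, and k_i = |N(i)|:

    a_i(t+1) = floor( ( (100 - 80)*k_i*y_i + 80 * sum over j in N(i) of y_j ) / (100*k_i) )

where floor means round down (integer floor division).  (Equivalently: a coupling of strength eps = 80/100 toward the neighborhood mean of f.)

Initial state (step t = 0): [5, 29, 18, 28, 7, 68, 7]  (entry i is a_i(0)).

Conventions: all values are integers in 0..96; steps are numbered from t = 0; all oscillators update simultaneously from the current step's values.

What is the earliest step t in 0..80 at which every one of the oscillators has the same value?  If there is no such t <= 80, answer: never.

Simulating step by step:
t=0: [5, 29, 18, 28, 7, 68, 7]  (not all equal)
t=1: [52, 43, 37, 52, 39, 39, 30]  (not all equal)
t=2: [61, 57, 60, 61, 76, 76, 62]  (not all equal)
t=3: [11, 22, 20, 11, 22, 22, 19]  (not all equal)
t=4: [49, 52, 51, 49, 63, 63, 51]  (not all equal)
t=5: [40, 26, 27, 40, 24, 24, 27]  (not all equal)
t=6: [76, 73, 73, 76, 76, 76, 73]  (not all equal)
t=7: [30, 34, 34, 30, 30, 30, 34]  (not all equal)
t=8: [90, 90, 90, 90, 90, 90, 90]  (all equal)

Answer: 8
Key observation: Synchronization is absorbing here: once all oscillators are equal they stay equal, and step 8 is the first all-equal step.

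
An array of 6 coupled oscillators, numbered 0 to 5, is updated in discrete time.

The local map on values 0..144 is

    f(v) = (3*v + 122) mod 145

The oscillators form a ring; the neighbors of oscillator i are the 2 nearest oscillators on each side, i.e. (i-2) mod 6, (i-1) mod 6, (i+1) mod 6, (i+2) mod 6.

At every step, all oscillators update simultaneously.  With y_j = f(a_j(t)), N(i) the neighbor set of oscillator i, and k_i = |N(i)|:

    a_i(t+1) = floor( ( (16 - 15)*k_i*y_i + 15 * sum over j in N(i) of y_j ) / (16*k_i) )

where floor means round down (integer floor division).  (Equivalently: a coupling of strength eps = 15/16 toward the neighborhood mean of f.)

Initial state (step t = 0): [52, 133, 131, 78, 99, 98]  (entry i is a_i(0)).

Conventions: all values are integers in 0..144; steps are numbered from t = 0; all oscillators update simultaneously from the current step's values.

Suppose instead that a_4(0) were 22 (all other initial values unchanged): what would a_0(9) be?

Answer: a_0(9) = 46
Key observation: This trace re-runs the system from the modified initial state.

Derivation:
t=0: [52, 133, 131, 78, 22, 98]
t=1: [86, 100, 81, 82, 97, 84]
t=2: [102, 84, 103, 101, 84, 104]
t=3: [114, 136, 112, 114, 136, 112]
t=4: [57, 30, 59, 57, 30, 59]
t=5: [35, 9, 33, 35, 9, 33]
t=6: [42, 74, 45, 42, 74, 45]
t=7: [84, 104, 80, 84, 104, 80]
t=8: [106, 82, 111, 106, 82, 111]
t=9: [46, 16, 40, 46, 16, 40]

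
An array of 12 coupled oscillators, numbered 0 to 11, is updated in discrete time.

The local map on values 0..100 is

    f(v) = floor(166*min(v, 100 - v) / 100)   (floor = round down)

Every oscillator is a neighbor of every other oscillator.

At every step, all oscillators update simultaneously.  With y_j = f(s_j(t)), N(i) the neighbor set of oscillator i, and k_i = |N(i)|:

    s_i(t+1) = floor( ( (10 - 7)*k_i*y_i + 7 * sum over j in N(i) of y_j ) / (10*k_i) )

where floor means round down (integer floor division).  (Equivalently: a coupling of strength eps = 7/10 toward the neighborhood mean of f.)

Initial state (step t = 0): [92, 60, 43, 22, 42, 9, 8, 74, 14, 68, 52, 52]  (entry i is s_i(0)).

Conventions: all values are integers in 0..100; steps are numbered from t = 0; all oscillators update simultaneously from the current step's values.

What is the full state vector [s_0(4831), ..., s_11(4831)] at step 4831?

Simulating step by step:
t=0: [92, 60, 43, 22, 42, 9, 8, 74, 14, 68, 52, 52]
t=1: [38, 51, 52, 44, 51, 38, 38, 45, 41, 48, 54, 54]
t=2: [70, 74, 74, 73, 74, 70, 70, 73, 71, 74, 73, 73]
t=3: [46, 44, 44, 44, 44, 46, 46, 44, 45, 44, 44, 44]
t=4: [74, 73, 73, 73, 73, 74, 74, 73, 73, 73, 73, 73]
t=5: [43, 43, 43, 43, 43, 43, 43, 43, 43, 43, 43, 43]
t=6: [71, 71, 71, 71, 71, 71, 71, 71, 71, 71, 71, 71]
t=7: [48, 48, 48, 48, 48, 48, 48, 48, 48, 48, 48, 48]
t=8: [79, 79, 79, 79, 79, 79, 79, 79, 79, 79, 79, 79]
t=9: [34, 34, 34, 34, 34, 34, 34, 34, 34, 34, 34, 34]
t=10: [56, 56, 56, 56, 56, 56, 56, 56, 56, 56, 56, 56]
t=11: [73, 73, 73, 73, 73, 73, 73, 73, 73, 73, 73, 73]
t=12: [44, 44, 44, 44, 44, 44, 44, 44, 44, 44, 44, 44]
t=13: [73, 73, 73, 73, 73, 73, 73, 73, 73, 73, 73, 73]

Answer: [73, 73, 73, 73, 73, 73, 73, 73, 73, 73, 73, 73]
Key observation: The state at step 11, [73, 73, 73, 73, 73, 73, 73, 73, 73, 73, 73, 73], reappears at step 13: the system is in a cycle of period 2 from step 11 on.  Therefore the state at step 4831 equals the state at step 11 + ((4831 - 11) mod 2) = 11, which is [73, 73, 73, 73, 73, 73, 73, 73, 73, 73, 73, 73].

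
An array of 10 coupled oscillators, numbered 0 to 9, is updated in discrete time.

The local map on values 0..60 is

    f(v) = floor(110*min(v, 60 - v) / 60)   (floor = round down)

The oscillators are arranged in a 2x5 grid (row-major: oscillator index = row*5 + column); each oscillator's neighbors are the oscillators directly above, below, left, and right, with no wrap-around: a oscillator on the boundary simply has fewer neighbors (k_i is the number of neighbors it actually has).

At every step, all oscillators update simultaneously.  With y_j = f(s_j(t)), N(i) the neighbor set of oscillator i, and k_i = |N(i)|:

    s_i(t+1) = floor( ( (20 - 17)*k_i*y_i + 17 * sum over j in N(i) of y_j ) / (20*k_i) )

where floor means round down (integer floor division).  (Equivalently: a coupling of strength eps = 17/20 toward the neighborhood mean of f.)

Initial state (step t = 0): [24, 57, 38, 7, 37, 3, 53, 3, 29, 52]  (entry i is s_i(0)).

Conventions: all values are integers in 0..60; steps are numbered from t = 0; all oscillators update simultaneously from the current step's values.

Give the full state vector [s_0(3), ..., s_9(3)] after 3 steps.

Answer: [35, 33, 42, 41, 52, 32, 37, 35, 48, 45]

Derivation:
t=0: [24, 57, 38, 7, 37, 3, 53, 3, 29, 52]
t=1: [10, 27, 12, 40, 17, 24, 6, 30, 16, 42]
t=2: [42, 21, 42, 28, 33, 18, 43, 25, 39, 30]
t=3: [35, 33, 42, 41, 52, 32, 37, 35, 48, 45]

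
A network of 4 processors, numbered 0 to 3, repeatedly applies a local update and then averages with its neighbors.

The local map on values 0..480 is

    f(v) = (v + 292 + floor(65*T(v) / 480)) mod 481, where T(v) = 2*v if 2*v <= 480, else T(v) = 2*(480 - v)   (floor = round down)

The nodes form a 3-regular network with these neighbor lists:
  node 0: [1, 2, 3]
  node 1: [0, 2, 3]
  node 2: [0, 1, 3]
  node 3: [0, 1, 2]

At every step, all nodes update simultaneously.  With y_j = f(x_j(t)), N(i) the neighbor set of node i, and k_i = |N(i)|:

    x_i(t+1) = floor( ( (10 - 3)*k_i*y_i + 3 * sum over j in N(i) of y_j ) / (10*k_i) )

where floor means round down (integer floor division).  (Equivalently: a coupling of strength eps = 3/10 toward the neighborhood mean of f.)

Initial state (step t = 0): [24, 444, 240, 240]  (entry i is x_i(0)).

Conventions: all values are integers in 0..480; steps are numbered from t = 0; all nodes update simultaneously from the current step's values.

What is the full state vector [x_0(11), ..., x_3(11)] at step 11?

Answer: [118, 118, 118, 118]

Derivation:
t=0: [24, 444, 240, 240]
t=1: [275, 240, 151, 151]
t=2: [110, 95, 27, 27]
t=3: [408, 396, 345, 345]
t=4: [227, 222, 200, 200]
t=5: [91, 88, 71, 71]
t=6: [401, 399, 386, 386]
t=7: [230, 229, 224, 224]
t=8: [101, 100, 96, 96]
t=9: [418, 418, 415, 415]
t=10: [244, 244, 243, 243]
t=11: [118, 118, 118, 118]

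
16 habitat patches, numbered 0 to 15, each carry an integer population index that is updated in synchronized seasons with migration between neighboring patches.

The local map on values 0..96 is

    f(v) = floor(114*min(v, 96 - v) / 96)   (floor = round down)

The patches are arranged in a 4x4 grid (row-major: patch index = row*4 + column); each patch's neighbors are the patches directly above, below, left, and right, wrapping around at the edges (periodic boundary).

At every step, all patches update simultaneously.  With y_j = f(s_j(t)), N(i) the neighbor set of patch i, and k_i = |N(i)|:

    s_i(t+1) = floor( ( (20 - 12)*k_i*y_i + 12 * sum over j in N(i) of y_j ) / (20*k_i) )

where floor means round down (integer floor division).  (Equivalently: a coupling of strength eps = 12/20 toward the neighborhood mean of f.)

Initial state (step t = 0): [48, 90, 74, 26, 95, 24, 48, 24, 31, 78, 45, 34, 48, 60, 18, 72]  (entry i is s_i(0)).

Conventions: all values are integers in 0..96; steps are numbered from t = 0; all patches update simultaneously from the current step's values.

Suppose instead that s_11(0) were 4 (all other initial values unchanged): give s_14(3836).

Answer: s_14(3836) = 49
Key observation: The state at step 13, [54, 54, 54, 54, 54, 54, 54, 54, 54, 54, 54, 54, 54, 54, 54, 54], reappears at step 19: the system is in a cycle of period 6 from step 13 on.  Therefore the state at step 3836 equals the state at step 13 + ((3836 - 13) mod 6) = 14, which is [49, 49, 49, 49, 49, 49, 49, 49, 49, 49, 49, 49, 49, 49, 49, 49].

Derivation:
t=0: [48, 90, 74, 26, 95, 24, 48, 24, 31, 78, 45, 4, 48, 60, 18, 72]
t=1: [37, 25, 27, 32, 22, 24, 43, 25, 26, 32, 36, 23, 47, 32, 30, 28]
t=2: [39, 32, 35, 35, 29, 32, 40, 32, 33, 35, 39, 30, 43, 38, 35, 36]
t=3: [43, 40, 41, 41, 37, 39, 43, 38, 39, 41, 43, 38, 46, 43, 42, 42]
t=4: [49, 48, 48, 48, 45, 46, 48, 46, 46, 48, 49, 46, 51, 50, 49, 49]
t=5: [55, 55, 56, 55, 53, 55, 55, 54, 54, 55, 55, 54, 53, 54, 55, 54]
t=6: [48, 48, 47, 48, 49, 48, 48, 49, 49, 48, 48, 48, 49, 48, 48, 49]
t=7: [56, 56, 56, 56, 55, 56, 56, 55, 55, 56, 57, 56, 55, 56, 56, 55]
t=8: [47, 47, 47, 47, 47, 47, 47, 47, 47, 47, 46, 47, 47, 47, 47, 47]
t=9: [55, 55, 55, 55, 55, 55, 54, 55, 55, 54, 54, 54, 55, 55, 54, 55]
t=10: [48, 48, 48, 48, 48, 48, 48, 48, 48, 48, 49, 48, 48, 48, 48, 48]
t=11: [57, 57, 57, 57, 57, 57, 56, 57, 57, 56, 56, 56, 57, 57, 56, 57]
t=12: [46, 46, 46, 46, 46, 46, 46, 46, 46, 46, 47, 46, 46, 46, 46, 46]
t=13: [54, 54, 54, 54, 54, 54, 54, 54, 54, 54, 54, 54, 54, 54, 54, 54]
t=14: [49, 49, 49, 49, 49, 49, 49, 49, 49, 49, 49, 49, 49, 49, 49, 49]
t=15: [55, 55, 55, 55, 55, 55, 55, 55, 55, 55, 55, 55, 55, 55, 55, 55]
t=16: [48, 48, 48, 48, 48, 48, 48, 48, 48, 48, 48, 48, 48, 48, 48, 48]
t=17: [57, 57, 57, 57, 57, 57, 57, 57, 57, 57, 57, 57, 57, 57, 57, 57]
t=18: [46, 46, 46, 46, 46, 46, 46, 46, 46, 46, 46, 46, 46, 46, 46, 46]
t=19: [54, 54, 54, 54, 54, 54, 54, 54, 54, 54, 54, 54, 54, 54, 54, 54]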